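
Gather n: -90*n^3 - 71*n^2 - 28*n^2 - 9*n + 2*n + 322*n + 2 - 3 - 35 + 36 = -90*n^3 - 99*n^2 + 315*n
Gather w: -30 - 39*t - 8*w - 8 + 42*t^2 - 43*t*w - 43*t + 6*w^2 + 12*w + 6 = 42*t^2 - 82*t + 6*w^2 + w*(4 - 43*t) - 32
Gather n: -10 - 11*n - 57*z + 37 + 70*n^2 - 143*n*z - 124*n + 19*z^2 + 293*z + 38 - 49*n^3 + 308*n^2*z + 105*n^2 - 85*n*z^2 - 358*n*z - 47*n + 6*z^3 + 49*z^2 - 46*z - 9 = -49*n^3 + n^2*(308*z + 175) + n*(-85*z^2 - 501*z - 182) + 6*z^3 + 68*z^2 + 190*z + 56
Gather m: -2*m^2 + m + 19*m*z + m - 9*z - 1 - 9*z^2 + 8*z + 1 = -2*m^2 + m*(19*z + 2) - 9*z^2 - z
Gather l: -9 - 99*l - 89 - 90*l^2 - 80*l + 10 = -90*l^2 - 179*l - 88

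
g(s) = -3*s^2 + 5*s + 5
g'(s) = 5 - 6*s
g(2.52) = -1.45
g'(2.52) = -10.12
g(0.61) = 6.93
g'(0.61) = 1.34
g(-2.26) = -21.62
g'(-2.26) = 18.56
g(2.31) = 0.54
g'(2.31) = -8.86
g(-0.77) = -0.63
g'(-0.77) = 9.62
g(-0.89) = -1.83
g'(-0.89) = 10.34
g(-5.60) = -117.08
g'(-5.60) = 38.60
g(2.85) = -5.12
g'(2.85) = -12.10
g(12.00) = -367.00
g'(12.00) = -67.00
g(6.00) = -73.00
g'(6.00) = -31.00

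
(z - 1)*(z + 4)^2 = z^3 + 7*z^2 + 8*z - 16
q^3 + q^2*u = q^2*(q + u)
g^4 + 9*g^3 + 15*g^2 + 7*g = g*(g + 1)^2*(g + 7)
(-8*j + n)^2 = 64*j^2 - 16*j*n + n^2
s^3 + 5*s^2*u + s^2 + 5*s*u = s*(s + 1)*(s + 5*u)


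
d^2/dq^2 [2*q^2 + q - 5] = 4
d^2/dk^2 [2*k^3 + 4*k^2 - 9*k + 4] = 12*k + 8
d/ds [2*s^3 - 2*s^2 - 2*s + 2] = 6*s^2 - 4*s - 2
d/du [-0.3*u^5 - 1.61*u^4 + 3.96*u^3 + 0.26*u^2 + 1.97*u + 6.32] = -1.5*u^4 - 6.44*u^3 + 11.88*u^2 + 0.52*u + 1.97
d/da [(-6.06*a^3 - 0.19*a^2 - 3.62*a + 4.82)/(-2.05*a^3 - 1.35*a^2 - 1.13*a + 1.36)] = (7.105427357601e-15*a^5 + 7.79150000000001*a^4 - 1.1464*a^3 + 0.245899999999999*a^2 + 12.4972*a + 0.5234)/(4.2025*a^6 + 5.535*a^5 + 6.4555*a^4 - 2.525*a^3 - 2.3951*a^2 - 3.0736*a + 1.8496)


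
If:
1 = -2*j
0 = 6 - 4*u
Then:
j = -1/2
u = 3/2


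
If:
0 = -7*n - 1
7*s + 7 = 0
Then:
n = -1/7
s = -1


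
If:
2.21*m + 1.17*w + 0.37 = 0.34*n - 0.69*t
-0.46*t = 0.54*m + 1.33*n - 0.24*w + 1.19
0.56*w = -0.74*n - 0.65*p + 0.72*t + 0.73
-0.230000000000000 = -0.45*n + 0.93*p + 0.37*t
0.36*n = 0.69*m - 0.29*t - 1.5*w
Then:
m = -0.03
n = -0.42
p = 0.02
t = -1.18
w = 0.31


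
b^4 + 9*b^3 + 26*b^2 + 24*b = b*(b + 2)*(b + 3)*(b + 4)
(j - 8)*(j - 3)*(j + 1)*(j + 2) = j^4 - 8*j^3 - 7*j^2 + 50*j + 48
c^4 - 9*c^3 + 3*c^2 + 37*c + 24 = (c - 8)*(c - 3)*(c + 1)^2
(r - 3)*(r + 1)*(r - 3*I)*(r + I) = r^4 - 2*r^3 - 2*I*r^3 + 4*I*r^2 - 6*r + 6*I*r - 9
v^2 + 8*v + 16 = (v + 4)^2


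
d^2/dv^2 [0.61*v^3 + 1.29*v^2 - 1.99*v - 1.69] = 3.66*v + 2.58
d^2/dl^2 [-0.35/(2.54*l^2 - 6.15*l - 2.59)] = (-4.51612*l^2 + 10.9347*l + 0.35*(5.08*l - 6.15)*(10.16*l - 12.3) + 4.60502)/(-2.54*l^2 + 6.15*l + 2.59)^3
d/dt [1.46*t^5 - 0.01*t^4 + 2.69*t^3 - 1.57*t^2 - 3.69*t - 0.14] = 7.3*t^4 - 0.04*t^3 + 8.07*t^2 - 3.14*t - 3.69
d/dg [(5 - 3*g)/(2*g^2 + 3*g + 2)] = (6*g^2 - 20*g - 21)/(4*g^4 + 12*g^3 + 17*g^2 + 12*g + 4)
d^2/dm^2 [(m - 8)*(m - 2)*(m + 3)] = 6*m - 14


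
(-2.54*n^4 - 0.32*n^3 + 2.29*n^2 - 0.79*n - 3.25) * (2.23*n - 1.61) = -5.6642*n^5 + 3.3758*n^4 + 5.6219*n^3 - 5.4486*n^2 - 5.9756*n + 5.2325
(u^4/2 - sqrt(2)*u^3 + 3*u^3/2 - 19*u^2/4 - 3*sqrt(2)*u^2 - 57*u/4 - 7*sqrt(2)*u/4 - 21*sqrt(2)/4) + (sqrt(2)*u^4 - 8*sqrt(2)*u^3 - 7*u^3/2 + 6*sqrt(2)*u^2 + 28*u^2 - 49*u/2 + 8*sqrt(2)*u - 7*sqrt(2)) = u^4/2 + sqrt(2)*u^4 - 9*sqrt(2)*u^3 - 2*u^3 + 3*sqrt(2)*u^2 + 93*u^2/4 - 155*u/4 + 25*sqrt(2)*u/4 - 49*sqrt(2)/4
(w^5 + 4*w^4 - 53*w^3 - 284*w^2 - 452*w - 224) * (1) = w^5 + 4*w^4 - 53*w^3 - 284*w^2 - 452*w - 224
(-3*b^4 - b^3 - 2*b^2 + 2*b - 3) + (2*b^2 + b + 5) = -3*b^4 - b^3 + 3*b + 2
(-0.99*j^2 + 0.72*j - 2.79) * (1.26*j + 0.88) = -1.2474*j^3 + 0.036*j^2 - 2.8818*j - 2.4552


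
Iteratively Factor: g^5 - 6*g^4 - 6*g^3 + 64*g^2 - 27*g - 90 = (g - 2)*(g^4 - 4*g^3 - 14*g^2 + 36*g + 45) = (g - 2)*(g + 3)*(g^3 - 7*g^2 + 7*g + 15) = (g - 2)*(g + 1)*(g + 3)*(g^2 - 8*g + 15) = (g - 5)*(g - 2)*(g + 1)*(g + 3)*(g - 3)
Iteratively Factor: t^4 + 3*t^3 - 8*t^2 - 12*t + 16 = (t - 1)*(t^3 + 4*t^2 - 4*t - 16) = (t - 1)*(t + 4)*(t^2 - 4) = (t - 2)*(t - 1)*(t + 4)*(t + 2)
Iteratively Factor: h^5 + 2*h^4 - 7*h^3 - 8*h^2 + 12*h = (h - 1)*(h^4 + 3*h^3 - 4*h^2 - 12*h) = (h - 1)*(h + 3)*(h^3 - 4*h) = h*(h - 1)*(h + 3)*(h^2 - 4) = h*(h - 2)*(h - 1)*(h + 3)*(h + 2)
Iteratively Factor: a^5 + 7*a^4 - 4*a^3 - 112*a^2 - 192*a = (a + 4)*(a^4 + 3*a^3 - 16*a^2 - 48*a) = a*(a + 4)*(a^3 + 3*a^2 - 16*a - 48) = a*(a - 4)*(a + 4)*(a^2 + 7*a + 12) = a*(a - 4)*(a + 4)^2*(a + 3)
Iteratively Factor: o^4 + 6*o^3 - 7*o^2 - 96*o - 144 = (o + 4)*(o^3 + 2*o^2 - 15*o - 36) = (o + 3)*(o + 4)*(o^2 - o - 12) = (o + 3)^2*(o + 4)*(o - 4)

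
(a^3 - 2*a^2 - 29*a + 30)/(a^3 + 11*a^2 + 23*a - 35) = (a - 6)/(a + 7)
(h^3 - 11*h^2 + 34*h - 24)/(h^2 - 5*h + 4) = h - 6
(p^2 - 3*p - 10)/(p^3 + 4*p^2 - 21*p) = (p^2 - 3*p - 10)/(p*(p^2 + 4*p - 21))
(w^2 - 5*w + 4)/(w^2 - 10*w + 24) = (w - 1)/(w - 6)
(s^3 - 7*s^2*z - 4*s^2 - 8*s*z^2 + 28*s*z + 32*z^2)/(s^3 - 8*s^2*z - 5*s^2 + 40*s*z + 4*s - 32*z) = (s + z)/(s - 1)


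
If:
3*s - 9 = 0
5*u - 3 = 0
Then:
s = 3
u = 3/5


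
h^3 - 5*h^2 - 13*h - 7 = (h - 7)*(h + 1)^2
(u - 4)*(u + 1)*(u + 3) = u^3 - 13*u - 12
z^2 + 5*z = z*(z + 5)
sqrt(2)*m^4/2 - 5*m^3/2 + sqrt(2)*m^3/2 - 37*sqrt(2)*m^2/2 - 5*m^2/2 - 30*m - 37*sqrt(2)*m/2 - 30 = (m + 1)*(m - 6*sqrt(2))*(m + 5*sqrt(2)/2)*(sqrt(2)*m/2 + 1)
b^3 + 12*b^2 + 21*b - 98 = (b - 2)*(b + 7)^2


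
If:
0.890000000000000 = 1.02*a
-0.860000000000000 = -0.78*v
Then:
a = 0.87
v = 1.10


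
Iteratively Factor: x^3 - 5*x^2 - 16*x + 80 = (x - 4)*(x^2 - x - 20) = (x - 5)*(x - 4)*(x + 4)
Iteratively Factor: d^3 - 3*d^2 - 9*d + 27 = (d - 3)*(d^2 - 9) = (d - 3)*(d + 3)*(d - 3)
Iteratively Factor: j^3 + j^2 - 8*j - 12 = (j + 2)*(j^2 - j - 6) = (j - 3)*(j + 2)*(j + 2)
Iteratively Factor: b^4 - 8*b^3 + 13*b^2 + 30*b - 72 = (b - 4)*(b^3 - 4*b^2 - 3*b + 18) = (b - 4)*(b - 3)*(b^2 - b - 6) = (b - 4)*(b - 3)*(b + 2)*(b - 3)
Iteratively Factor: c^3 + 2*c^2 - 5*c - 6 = (c - 2)*(c^2 + 4*c + 3) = (c - 2)*(c + 1)*(c + 3)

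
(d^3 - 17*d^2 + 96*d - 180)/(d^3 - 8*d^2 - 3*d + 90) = (d - 6)/(d + 3)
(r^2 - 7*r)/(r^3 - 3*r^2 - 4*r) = (7 - r)/(-r^2 + 3*r + 4)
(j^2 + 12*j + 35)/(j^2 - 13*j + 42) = (j^2 + 12*j + 35)/(j^2 - 13*j + 42)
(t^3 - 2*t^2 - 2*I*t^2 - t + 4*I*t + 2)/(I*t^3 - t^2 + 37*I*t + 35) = (-I*t^2 + t*(-1 + 2*I) + 2)/(t^2 + 2*I*t + 35)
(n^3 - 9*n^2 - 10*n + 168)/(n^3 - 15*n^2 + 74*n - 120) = (n^2 - 3*n - 28)/(n^2 - 9*n + 20)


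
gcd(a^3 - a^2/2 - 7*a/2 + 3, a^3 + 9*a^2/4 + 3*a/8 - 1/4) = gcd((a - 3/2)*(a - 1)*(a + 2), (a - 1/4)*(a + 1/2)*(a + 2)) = a + 2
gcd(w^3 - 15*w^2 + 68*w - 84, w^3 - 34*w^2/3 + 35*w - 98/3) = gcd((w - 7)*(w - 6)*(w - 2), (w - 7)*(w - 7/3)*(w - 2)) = w^2 - 9*w + 14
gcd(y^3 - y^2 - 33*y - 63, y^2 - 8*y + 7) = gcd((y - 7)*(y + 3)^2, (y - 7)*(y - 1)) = y - 7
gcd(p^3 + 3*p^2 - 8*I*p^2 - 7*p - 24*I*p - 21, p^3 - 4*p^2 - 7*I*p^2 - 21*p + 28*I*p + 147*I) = p^2 + p*(3 - 7*I) - 21*I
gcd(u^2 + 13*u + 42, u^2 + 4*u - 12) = u + 6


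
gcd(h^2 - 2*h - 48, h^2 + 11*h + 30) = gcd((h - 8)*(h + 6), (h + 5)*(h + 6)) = h + 6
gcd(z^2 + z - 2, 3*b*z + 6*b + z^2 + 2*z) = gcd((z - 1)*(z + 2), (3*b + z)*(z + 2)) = z + 2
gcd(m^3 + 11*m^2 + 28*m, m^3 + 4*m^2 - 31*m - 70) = m + 7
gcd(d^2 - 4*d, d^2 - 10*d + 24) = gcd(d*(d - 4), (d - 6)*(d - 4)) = d - 4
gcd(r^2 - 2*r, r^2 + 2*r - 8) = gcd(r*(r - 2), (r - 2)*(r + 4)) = r - 2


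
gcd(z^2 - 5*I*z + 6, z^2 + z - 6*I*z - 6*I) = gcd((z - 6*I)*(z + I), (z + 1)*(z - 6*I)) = z - 6*I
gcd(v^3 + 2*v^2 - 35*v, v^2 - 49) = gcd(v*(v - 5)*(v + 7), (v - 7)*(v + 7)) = v + 7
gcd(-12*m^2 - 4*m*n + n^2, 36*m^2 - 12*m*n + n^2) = 6*m - n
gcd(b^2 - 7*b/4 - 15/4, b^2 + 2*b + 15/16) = b + 5/4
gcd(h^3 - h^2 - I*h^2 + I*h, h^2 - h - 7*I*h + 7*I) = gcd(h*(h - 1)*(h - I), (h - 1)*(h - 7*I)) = h - 1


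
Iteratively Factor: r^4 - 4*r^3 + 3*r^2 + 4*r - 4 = (r + 1)*(r^3 - 5*r^2 + 8*r - 4) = (r - 2)*(r + 1)*(r^2 - 3*r + 2) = (r - 2)*(r - 1)*(r + 1)*(r - 2)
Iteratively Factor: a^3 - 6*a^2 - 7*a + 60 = (a + 3)*(a^2 - 9*a + 20) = (a - 4)*(a + 3)*(a - 5)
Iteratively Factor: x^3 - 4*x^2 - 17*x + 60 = (x - 3)*(x^2 - x - 20) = (x - 5)*(x - 3)*(x + 4)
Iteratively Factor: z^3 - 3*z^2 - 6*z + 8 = (z - 4)*(z^2 + z - 2) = (z - 4)*(z - 1)*(z + 2)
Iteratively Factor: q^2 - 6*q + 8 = (q - 4)*(q - 2)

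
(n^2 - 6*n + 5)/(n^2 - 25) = (n - 1)/(n + 5)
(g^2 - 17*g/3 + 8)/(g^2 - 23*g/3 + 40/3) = (g - 3)/(g - 5)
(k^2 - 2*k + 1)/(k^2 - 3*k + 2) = (k - 1)/(k - 2)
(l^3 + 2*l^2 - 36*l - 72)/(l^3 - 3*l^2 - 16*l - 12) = (l + 6)/(l + 1)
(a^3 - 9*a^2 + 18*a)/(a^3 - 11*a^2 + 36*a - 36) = a/(a - 2)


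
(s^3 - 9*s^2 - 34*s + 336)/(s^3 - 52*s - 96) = (s - 7)/(s + 2)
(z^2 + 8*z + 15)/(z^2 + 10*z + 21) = (z + 5)/(z + 7)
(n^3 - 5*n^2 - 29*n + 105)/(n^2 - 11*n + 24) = (n^2 - 2*n - 35)/(n - 8)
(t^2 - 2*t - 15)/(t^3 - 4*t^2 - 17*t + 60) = (t + 3)/(t^2 + t - 12)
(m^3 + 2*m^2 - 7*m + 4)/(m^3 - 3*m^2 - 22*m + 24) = (m - 1)/(m - 6)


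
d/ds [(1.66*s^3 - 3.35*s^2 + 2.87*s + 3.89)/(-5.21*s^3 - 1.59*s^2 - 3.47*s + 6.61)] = (-20.0929*s^4 + 18.385*s^3 + 109.9063*s^2 - 31.9168*s + 32.469)/(27.1441*s^6 + 16.5678*s^5 + 38.6855*s^4 - 57.8416*s^3 - 8.9789*s^2 - 45.8734*s + 43.6921)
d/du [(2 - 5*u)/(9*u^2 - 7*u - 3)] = (45*u^2 - 36*u + 29)/(81*u^4 - 126*u^3 - 5*u^2 + 42*u + 9)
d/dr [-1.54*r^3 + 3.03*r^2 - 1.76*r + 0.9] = -4.62*r^2 + 6.06*r - 1.76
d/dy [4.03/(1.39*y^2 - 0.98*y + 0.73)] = (3.9494 - 11.2034*y)/(1.39*y^2 - 0.98*y + 0.73)^2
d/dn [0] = 0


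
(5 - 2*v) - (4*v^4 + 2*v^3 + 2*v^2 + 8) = -4*v^4 - 2*v^3 - 2*v^2 - 2*v - 3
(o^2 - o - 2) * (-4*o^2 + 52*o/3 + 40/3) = -4*o^4 + 64*o^3/3 + 4*o^2 - 48*o - 80/3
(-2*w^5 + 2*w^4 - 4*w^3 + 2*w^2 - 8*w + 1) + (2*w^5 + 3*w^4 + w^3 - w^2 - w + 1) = 5*w^4 - 3*w^3 + w^2 - 9*w + 2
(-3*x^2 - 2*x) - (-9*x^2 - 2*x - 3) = 6*x^2 + 3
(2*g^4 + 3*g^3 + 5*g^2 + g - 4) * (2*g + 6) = 4*g^5 + 18*g^4 + 28*g^3 + 32*g^2 - 2*g - 24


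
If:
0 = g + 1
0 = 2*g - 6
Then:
No Solution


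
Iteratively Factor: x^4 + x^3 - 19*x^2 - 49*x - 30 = (x + 2)*(x^3 - x^2 - 17*x - 15) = (x + 2)*(x + 3)*(x^2 - 4*x - 5) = (x - 5)*(x + 2)*(x + 3)*(x + 1)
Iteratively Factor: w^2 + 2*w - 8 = (w - 2)*(w + 4)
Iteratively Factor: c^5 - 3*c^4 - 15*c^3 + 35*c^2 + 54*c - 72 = (c + 2)*(c^4 - 5*c^3 - 5*c^2 + 45*c - 36) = (c - 3)*(c + 2)*(c^3 - 2*c^2 - 11*c + 12) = (c - 4)*(c - 3)*(c + 2)*(c^2 + 2*c - 3) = (c - 4)*(c - 3)*(c - 1)*(c + 2)*(c + 3)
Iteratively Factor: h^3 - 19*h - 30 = (h + 3)*(h^2 - 3*h - 10) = (h + 2)*(h + 3)*(h - 5)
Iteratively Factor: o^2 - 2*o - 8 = (o + 2)*(o - 4)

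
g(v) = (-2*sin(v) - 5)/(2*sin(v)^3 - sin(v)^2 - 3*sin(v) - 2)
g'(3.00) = 1.97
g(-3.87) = 1.64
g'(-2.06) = -2.93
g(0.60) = 1.68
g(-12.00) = 1.69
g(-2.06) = 2.15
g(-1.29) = 1.70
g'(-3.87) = 0.15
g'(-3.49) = 1.09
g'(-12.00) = -0.46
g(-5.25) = 1.66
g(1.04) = 1.66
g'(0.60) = -0.39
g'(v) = (-2*sin(v) - 5)*(-6*sin(v)^2*cos(v) + 2*sin(v)*cos(v) + 3*cos(v))/(2*sin(v)^3 - sin(v)^2 - 3*sin(v) - 2)^2 - 2*cos(v)/(2*sin(v)^3 - sin(v)^2 - 3*sin(v) - 2) = (8*sin(v)^3 + 28*sin(v)^2 - 10*sin(v) - 11)*cos(v)/(-2*sin(v)^3 + sin(v)^2 + 3*sin(v) + 2)^2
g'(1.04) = 0.20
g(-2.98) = 3.02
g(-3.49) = 1.86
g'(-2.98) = 3.57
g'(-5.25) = 0.19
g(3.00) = 2.17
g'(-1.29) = 1.46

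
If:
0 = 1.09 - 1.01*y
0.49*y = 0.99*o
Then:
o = 0.53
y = 1.08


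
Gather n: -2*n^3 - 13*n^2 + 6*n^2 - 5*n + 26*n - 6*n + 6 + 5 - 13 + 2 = -2*n^3 - 7*n^2 + 15*n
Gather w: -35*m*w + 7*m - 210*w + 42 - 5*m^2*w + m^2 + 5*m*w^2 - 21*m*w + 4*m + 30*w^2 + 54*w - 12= m^2 + 11*m + w^2*(5*m + 30) + w*(-5*m^2 - 56*m - 156) + 30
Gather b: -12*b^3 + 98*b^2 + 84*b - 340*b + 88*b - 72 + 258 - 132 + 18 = -12*b^3 + 98*b^2 - 168*b + 72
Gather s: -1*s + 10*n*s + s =10*n*s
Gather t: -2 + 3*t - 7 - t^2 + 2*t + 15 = -t^2 + 5*t + 6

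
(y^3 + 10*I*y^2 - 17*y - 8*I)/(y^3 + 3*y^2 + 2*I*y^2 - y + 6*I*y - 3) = (y + 8*I)/(y + 3)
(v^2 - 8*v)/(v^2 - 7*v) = (v - 8)/(v - 7)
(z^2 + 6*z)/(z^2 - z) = (z + 6)/(z - 1)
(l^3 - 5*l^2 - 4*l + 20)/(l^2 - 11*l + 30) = (l^2 - 4)/(l - 6)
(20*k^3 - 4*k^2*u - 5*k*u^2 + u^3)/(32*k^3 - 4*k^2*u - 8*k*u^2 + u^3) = (-5*k + u)/(-8*k + u)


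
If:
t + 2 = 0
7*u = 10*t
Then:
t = -2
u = -20/7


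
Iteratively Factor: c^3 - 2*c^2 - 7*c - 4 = (c - 4)*(c^2 + 2*c + 1) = (c - 4)*(c + 1)*(c + 1)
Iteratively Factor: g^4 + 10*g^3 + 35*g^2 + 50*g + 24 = (g + 1)*(g^3 + 9*g^2 + 26*g + 24) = (g + 1)*(g + 4)*(g^2 + 5*g + 6) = (g + 1)*(g + 3)*(g + 4)*(g + 2)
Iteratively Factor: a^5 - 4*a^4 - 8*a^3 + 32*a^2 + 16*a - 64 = (a - 2)*(a^4 - 2*a^3 - 12*a^2 + 8*a + 32) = (a - 4)*(a - 2)*(a^3 + 2*a^2 - 4*a - 8) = (a - 4)*(a - 2)*(a + 2)*(a^2 - 4) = (a - 4)*(a - 2)*(a + 2)^2*(a - 2)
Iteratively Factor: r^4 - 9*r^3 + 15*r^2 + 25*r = (r + 1)*(r^3 - 10*r^2 + 25*r) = (r - 5)*(r + 1)*(r^2 - 5*r) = (r - 5)^2*(r + 1)*(r)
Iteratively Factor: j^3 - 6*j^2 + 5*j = (j)*(j^2 - 6*j + 5) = j*(j - 1)*(j - 5)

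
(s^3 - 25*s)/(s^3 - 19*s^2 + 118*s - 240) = s*(s + 5)/(s^2 - 14*s + 48)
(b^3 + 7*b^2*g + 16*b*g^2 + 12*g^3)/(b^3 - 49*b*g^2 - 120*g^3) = (b^2 + 4*b*g + 4*g^2)/(b^2 - 3*b*g - 40*g^2)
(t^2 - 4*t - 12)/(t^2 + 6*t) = (t^2 - 4*t - 12)/(t*(t + 6))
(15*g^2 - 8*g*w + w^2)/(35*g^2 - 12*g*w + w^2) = (-3*g + w)/(-7*g + w)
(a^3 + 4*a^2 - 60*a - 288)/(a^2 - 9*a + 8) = (a^2 + 12*a + 36)/(a - 1)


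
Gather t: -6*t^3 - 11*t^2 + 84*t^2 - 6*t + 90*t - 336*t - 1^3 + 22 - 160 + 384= -6*t^3 + 73*t^2 - 252*t + 245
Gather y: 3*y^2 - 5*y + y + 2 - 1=3*y^2 - 4*y + 1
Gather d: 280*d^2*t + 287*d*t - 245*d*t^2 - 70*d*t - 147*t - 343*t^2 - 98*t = 280*d^2*t + d*(-245*t^2 + 217*t) - 343*t^2 - 245*t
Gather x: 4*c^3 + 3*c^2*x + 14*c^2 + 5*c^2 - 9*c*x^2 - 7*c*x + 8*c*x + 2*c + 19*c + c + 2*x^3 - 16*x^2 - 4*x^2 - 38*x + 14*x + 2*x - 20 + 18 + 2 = 4*c^3 + 19*c^2 + 22*c + 2*x^3 + x^2*(-9*c - 20) + x*(3*c^2 + c - 22)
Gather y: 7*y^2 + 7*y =7*y^2 + 7*y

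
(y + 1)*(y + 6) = y^2 + 7*y + 6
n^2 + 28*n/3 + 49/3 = (n + 7/3)*(n + 7)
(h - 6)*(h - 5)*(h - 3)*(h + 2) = h^4 - 12*h^3 + 35*h^2 + 36*h - 180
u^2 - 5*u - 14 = (u - 7)*(u + 2)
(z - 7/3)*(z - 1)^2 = z^3 - 13*z^2/3 + 17*z/3 - 7/3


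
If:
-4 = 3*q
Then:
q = -4/3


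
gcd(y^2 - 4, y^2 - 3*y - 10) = y + 2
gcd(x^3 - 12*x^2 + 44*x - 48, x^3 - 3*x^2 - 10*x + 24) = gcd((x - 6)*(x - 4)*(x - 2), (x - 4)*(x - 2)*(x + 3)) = x^2 - 6*x + 8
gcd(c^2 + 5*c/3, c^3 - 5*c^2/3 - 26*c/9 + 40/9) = c + 5/3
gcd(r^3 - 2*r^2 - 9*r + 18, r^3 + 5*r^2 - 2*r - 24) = r^2 + r - 6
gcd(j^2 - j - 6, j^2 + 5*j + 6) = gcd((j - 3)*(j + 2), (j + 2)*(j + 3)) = j + 2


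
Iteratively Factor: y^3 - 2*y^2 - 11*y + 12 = (y + 3)*(y^2 - 5*y + 4) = (y - 1)*(y + 3)*(y - 4)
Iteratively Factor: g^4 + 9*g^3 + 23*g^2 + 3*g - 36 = (g + 4)*(g^3 + 5*g^2 + 3*g - 9) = (g + 3)*(g + 4)*(g^2 + 2*g - 3) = (g + 3)^2*(g + 4)*(g - 1)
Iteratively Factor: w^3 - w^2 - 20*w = (w)*(w^2 - w - 20) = w*(w + 4)*(w - 5)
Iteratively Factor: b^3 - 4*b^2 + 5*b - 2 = (b - 2)*(b^2 - 2*b + 1) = (b - 2)*(b - 1)*(b - 1)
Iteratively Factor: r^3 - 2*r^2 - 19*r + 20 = (r - 1)*(r^2 - r - 20) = (r - 5)*(r - 1)*(r + 4)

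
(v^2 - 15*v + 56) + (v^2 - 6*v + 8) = 2*v^2 - 21*v + 64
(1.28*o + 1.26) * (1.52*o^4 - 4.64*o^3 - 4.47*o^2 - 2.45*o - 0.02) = 1.9456*o^5 - 4.024*o^4 - 11.568*o^3 - 8.7682*o^2 - 3.1126*o - 0.0252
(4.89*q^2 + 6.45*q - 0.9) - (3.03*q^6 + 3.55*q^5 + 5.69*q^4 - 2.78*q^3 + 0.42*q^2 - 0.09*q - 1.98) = -3.03*q^6 - 3.55*q^5 - 5.69*q^4 + 2.78*q^3 + 4.47*q^2 + 6.54*q + 1.08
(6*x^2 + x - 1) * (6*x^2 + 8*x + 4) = 36*x^4 + 54*x^3 + 26*x^2 - 4*x - 4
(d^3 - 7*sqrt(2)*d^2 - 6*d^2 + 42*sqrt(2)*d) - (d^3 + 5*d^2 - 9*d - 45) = -11*d^2 - 7*sqrt(2)*d^2 + 9*d + 42*sqrt(2)*d + 45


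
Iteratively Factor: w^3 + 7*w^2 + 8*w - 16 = (w + 4)*(w^2 + 3*w - 4) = (w + 4)^2*(w - 1)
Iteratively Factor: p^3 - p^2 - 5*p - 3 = (p - 3)*(p^2 + 2*p + 1) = (p - 3)*(p + 1)*(p + 1)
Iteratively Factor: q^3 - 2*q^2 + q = (q - 1)*(q^2 - q) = q*(q - 1)*(q - 1)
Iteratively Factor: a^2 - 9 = (a - 3)*(a + 3)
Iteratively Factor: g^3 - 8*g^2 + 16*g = (g)*(g^2 - 8*g + 16) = g*(g - 4)*(g - 4)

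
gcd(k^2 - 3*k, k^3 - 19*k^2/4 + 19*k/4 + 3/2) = k - 3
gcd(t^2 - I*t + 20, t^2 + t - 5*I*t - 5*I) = t - 5*I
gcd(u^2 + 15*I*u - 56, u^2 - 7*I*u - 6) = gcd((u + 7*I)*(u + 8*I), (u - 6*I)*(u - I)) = 1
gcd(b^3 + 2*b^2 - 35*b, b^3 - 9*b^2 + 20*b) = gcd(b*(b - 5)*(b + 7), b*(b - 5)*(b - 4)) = b^2 - 5*b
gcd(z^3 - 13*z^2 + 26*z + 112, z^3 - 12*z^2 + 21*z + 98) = z^2 - 5*z - 14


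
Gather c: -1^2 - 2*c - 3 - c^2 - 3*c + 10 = -c^2 - 5*c + 6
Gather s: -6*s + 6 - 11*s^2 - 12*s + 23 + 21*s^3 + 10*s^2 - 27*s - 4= 21*s^3 - s^2 - 45*s + 25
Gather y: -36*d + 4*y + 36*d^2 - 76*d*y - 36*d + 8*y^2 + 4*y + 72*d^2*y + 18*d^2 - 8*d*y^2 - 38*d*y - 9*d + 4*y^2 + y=54*d^2 - 81*d + y^2*(12 - 8*d) + y*(72*d^2 - 114*d + 9)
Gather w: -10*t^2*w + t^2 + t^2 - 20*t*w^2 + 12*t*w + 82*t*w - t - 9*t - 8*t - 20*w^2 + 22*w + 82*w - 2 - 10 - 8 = 2*t^2 - 18*t + w^2*(-20*t - 20) + w*(-10*t^2 + 94*t + 104) - 20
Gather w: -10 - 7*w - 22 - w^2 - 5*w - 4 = -w^2 - 12*w - 36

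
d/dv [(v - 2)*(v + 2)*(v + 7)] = 3*v^2 + 14*v - 4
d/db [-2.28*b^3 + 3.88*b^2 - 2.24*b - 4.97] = -6.84*b^2 + 7.76*b - 2.24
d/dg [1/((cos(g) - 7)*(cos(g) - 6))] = (2*cos(g) - 13)*sin(g)/((cos(g) - 7)^2*(cos(g) - 6)^2)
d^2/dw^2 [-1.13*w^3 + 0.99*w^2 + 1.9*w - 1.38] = 1.98 - 6.78*w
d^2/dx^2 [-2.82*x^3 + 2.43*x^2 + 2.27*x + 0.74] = 4.86 - 16.92*x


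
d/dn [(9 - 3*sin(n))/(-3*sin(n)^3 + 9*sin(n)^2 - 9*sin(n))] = (-2*sin(n)^3 + 12*sin(n)^2 - 18*sin(n) + 9)*cos(n)/((sin(n)^2 - 3*sin(n) + 3)^2*sin(n)^2)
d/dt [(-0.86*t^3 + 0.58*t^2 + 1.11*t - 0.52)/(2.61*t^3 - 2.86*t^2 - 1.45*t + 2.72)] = (0.9458*t^4 - 3.3002*t^3 - 0.612400000000001*t^2 + 0.1808*t + 2.2652)/(6.8121*t^6 - 14.9292*t^5 + 0.6106*t^4 + 22.4924*t^3 - 13.4559*t^2 - 7.888*t + 7.3984)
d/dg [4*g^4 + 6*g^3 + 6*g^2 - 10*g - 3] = 16*g^3 + 18*g^2 + 12*g - 10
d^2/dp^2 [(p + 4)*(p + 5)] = 2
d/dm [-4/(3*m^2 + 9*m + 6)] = 4*(2*m + 3)/(3*(m^2 + 3*m + 2)^2)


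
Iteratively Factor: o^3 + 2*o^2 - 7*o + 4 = (o + 4)*(o^2 - 2*o + 1) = (o - 1)*(o + 4)*(o - 1)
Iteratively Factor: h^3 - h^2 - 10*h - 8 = (h + 1)*(h^2 - 2*h - 8) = (h + 1)*(h + 2)*(h - 4)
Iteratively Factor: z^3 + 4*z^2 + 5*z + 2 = (z + 2)*(z^2 + 2*z + 1) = (z + 1)*(z + 2)*(z + 1)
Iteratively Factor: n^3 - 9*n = (n + 3)*(n^2 - 3*n) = n*(n + 3)*(n - 3)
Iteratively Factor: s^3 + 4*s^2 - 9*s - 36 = (s + 3)*(s^2 + s - 12) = (s + 3)*(s + 4)*(s - 3)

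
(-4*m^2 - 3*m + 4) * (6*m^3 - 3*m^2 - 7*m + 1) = -24*m^5 - 6*m^4 + 61*m^3 + 5*m^2 - 31*m + 4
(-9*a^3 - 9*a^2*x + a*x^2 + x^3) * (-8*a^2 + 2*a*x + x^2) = 72*a^5 + 54*a^4*x - 35*a^3*x^2 - 15*a^2*x^3 + 3*a*x^4 + x^5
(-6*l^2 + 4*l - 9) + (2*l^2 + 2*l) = -4*l^2 + 6*l - 9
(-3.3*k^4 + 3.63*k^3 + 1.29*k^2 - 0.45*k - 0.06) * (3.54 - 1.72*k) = 5.676*k^5 - 17.9256*k^4 + 10.6314*k^3 + 5.3406*k^2 - 1.4898*k - 0.2124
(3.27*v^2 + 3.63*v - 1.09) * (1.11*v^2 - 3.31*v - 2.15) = 3.6297*v^4 - 6.7944*v^3 - 20.2557*v^2 - 4.1966*v + 2.3435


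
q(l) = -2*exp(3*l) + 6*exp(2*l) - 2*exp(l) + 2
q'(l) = -6*exp(3*l) + 12*exp(2*l) - 2*exp(l)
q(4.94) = -5344088.87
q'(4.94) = -16148927.86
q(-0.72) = 2.22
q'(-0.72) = 1.18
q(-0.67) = 2.28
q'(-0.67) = 1.31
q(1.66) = -133.51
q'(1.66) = -551.44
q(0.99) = 1.09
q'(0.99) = -35.42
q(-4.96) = 1.99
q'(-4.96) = -0.01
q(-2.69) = 1.89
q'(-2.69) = -0.08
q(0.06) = 4.25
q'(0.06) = 4.22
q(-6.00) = 2.00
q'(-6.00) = 0.00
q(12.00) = -8622304159823118.98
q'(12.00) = -25867071413551122.82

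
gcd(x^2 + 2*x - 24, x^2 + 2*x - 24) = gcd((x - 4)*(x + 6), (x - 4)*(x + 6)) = x^2 + 2*x - 24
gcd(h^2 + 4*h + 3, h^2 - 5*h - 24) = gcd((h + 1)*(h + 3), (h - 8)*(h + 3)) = h + 3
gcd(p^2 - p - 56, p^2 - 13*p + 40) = p - 8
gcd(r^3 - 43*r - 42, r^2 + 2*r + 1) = r + 1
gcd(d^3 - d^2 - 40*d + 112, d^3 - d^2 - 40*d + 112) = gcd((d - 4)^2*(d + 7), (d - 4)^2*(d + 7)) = d^3 - d^2 - 40*d + 112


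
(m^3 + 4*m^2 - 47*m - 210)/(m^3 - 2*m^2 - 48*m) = (m^2 - 2*m - 35)/(m*(m - 8))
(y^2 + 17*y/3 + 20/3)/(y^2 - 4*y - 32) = (y + 5/3)/(y - 8)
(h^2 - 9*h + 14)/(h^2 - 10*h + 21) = (h - 2)/(h - 3)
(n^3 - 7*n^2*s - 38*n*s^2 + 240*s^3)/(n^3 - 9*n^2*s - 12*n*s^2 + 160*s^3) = (n + 6*s)/(n + 4*s)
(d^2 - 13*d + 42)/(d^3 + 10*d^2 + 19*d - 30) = (d^2 - 13*d + 42)/(d^3 + 10*d^2 + 19*d - 30)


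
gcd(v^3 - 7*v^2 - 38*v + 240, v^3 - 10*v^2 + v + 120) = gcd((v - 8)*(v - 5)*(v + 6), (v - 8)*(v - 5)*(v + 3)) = v^2 - 13*v + 40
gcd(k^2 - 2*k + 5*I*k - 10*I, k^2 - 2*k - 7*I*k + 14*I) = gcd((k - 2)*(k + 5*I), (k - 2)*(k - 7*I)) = k - 2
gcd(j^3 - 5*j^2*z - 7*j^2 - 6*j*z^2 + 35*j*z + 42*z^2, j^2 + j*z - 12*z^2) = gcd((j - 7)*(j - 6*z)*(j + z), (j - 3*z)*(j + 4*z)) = 1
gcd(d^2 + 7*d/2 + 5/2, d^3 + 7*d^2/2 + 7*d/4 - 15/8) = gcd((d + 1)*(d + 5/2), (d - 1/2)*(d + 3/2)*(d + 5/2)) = d + 5/2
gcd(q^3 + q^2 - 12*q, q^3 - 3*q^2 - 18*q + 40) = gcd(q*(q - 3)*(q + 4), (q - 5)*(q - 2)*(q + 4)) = q + 4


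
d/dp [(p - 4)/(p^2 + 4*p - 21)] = (p^2 + 4*p - 2*(p - 4)*(p + 2) - 21)/(p^2 + 4*p - 21)^2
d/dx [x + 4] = 1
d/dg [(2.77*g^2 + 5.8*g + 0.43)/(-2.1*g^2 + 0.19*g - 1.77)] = (12.7063*g^2 - 7.9998*g - 10.3477)/(4.41*g^4 - 0.798*g^3 + 7.4701*g^2 - 0.6726*g + 3.1329)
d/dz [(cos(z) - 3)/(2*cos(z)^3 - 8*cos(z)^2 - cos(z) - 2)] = (51*cos(z) - 13*cos(2*z) + cos(3*z) - 8)*sin(z)/(-2*cos(z)^3 + 8*cos(z)^2 + cos(z) + 2)^2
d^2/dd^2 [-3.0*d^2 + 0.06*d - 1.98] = -6.00000000000000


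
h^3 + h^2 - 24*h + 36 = (h - 3)*(h - 2)*(h + 6)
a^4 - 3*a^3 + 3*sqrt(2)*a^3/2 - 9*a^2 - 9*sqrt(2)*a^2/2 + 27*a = a*(a - 3)*(a - 3*sqrt(2)/2)*(a + 3*sqrt(2))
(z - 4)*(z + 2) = z^2 - 2*z - 8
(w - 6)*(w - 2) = w^2 - 8*w + 12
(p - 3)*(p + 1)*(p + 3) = p^3 + p^2 - 9*p - 9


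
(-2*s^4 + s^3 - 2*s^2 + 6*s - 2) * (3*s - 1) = -6*s^5 + 5*s^4 - 7*s^3 + 20*s^2 - 12*s + 2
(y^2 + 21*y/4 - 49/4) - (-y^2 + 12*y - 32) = 2*y^2 - 27*y/4 + 79/4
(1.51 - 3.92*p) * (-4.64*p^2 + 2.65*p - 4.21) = 18.1888*p^3 - 17.3944*p^2 + 20.5047*p - 6.3571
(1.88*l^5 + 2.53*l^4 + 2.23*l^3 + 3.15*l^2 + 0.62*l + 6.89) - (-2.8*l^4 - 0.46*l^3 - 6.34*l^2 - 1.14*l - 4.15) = 1.88*l^5 + 5.33*l^4 + 2.69*l^3 + 9.49*l^2 + 1.76*l + 11.04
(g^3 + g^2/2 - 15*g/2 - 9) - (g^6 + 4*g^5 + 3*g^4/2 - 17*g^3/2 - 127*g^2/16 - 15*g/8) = -g^6 - 4*g^5 - 3*g^4/2 + 19*g^3/2 + 135*g^2/16 - 45*g/8 - 9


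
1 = 1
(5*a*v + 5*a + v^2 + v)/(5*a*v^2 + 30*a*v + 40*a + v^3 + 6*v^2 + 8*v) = (v + 1)/(v^2 + 6*v + 8)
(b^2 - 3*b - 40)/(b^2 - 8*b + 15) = (b^2 - 3*b - 40)/(b^2 - 8*b + 15)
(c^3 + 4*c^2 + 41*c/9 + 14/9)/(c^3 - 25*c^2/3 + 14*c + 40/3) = (3*c^2 + 10*c + 7)/(3*(c^2 - 9*c + 20))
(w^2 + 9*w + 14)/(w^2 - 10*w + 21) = (w^2 + 9*w + 14)/(w^2 - 10*w + 21)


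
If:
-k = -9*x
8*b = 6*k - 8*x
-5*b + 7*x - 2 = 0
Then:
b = -46/87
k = -24/29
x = -8/87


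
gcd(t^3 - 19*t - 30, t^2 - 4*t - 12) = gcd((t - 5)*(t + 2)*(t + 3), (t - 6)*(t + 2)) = t + 2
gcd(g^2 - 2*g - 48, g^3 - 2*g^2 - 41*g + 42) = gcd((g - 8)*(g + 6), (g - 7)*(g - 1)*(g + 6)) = g + 6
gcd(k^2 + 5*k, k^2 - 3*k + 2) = 1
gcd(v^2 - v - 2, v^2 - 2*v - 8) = 1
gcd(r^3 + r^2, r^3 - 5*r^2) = r^2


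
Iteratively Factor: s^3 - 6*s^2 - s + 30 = (s + 2)*(s^2 - 8*s + 15) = (s - 3)*(s + 2)*(s - 5)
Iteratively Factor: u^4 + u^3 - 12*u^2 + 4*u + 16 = (u - 2)*(u^3 + 3*u^2 - 6*u - 8) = (u - 2)*(u + 1)*(u^2 + 2*u - 8) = (u - 2)*(u + 1)*(u + 4)*(u - 2)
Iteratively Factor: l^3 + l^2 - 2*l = (l - 1)*(l^2 + 2*l) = (l - 1)*(l + 2)*(l)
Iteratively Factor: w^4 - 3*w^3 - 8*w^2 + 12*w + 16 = (w + 1)*(w^3 - 4*w^2 - 4*w + 16) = (w - 2)*(w + 1)*(w^2 - 2*w - 8) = (w - 2)*(w + 1)*(w + 2)*(w - 4)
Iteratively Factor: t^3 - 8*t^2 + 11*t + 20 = (t + 1)*(t^2 - 9*t + 20) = (t - 5)*(t + 1)*(t - 4)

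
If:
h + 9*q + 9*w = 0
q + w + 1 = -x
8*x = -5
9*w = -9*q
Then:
No Solution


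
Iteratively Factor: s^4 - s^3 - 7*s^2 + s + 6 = (s + 2)*(s^3 - 3*s^2 - s + 3) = (s - 3)*(s + 2)*(s^2 - 1) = (s - 3)*(s + 1)*(s + 2)*(s - 1)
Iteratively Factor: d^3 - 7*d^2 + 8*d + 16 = (d + 1)*(d^2 - 8*d + 16) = (d - 4)*(d + 1)*(d - 4)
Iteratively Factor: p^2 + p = (p)*(p + 1)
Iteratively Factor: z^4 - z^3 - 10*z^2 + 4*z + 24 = (z + 2)*(z^3 - 3*z^2 - 4*z + 12) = (z - 3)*(z + 2)*(z^2 - 4) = (z - 3)*(z - 2)*(z + 2)*(z + 2)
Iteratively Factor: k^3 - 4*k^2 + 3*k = (k - 3)*(k^2 - k) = (k - 3)*(k - 1)*(k)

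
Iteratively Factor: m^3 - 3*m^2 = (m)*(m^2 - 3*m) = m^2*(m - 3)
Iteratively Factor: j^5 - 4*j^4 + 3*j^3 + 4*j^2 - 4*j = (j)*(j^4 - 4*j^3 + 3*j^2 + 4*j - 4) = j*(j - 2)*(j^3 - 2*j^2 - j + 2) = j*(j - 2)^2*(j^2 - 1) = j*(j - 2)^2*(j - 1)*(j + 1)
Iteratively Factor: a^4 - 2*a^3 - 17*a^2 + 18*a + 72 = (a - 4)*(a^3 + 2*a^2 - 9*a - 18) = (a - 4)*(a - 3)*(a^2 + 5*a + 6) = (a - 4)*(a - 3)*(a + 3)*(a + 2)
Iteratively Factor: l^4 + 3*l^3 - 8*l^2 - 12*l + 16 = (l - 2)*(l^3 + 5*l^2 + 2*l - 8) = (l - 2)*(l + 4)*(l^2 + l - 2) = (l - 2)*(l - 1)*(l + 4)*(l + 2)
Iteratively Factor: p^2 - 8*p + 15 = (p - 3)*(p - 5)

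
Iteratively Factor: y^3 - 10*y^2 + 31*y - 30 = (y - 2)*(y^2 - 8*y + 15) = (y - 5)*(y - 2)*(y - 3)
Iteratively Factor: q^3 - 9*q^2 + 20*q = (q)*(q^2 - 9*q + 20) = q*(q - 5)*(q - 4)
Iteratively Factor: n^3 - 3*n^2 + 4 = (n + 1)*(n^2 - 4*n + 4) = (n - 2)*(n + 1)*(n - 2)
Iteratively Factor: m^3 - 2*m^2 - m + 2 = (m - 2)*(m^2 - 1) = (m - 2)*(m + 1)*(m - 1)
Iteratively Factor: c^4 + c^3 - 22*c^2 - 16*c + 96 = (c + 4)*(c^3 - 3*c^2 - 10*c + 24) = (c + 3)*(c + 4)*(c^2 - 6*c + 8) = (c - 4)*(c + 3)*(c + 4)*(c - 2)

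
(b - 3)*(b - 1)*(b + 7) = b^3 + 3*b^2 - 25*b + 21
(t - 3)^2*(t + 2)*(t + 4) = t^4 - 19*t^2 + 6*t + 72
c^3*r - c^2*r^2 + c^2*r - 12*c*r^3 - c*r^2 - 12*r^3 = (c - 4*r)*(c + 3*r)*(c*r + r)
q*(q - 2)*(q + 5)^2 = q^4 + 8*q^3 + 5*q^2 - 50*q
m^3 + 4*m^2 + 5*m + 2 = (m + 1)^2*(m + 2)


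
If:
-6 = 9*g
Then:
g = -2/3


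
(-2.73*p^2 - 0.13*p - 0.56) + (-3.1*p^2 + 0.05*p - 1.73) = -5.83*p^2 - 0.08*p - 2.29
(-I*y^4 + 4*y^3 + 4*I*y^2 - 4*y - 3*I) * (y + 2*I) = -I*y^5 + 6*y^4 + 12*I*y^3 - 12*y^2 - 11*I*y + 6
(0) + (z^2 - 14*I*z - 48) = z^2 - 14*I*z - 48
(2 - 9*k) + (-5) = -9*k - 3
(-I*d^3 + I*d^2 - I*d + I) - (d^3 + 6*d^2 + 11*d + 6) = -d^3 - I*d^3 - 6*d^2 + I*d^2 - 11*d - I*d - 6 + I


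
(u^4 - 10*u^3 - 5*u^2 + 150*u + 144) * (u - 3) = u^5 - 13*u^4 + 25*u^3 + 165*u^2 - 306*u - 432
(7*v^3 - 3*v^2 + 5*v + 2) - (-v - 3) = 7*v^3 - 3*v^2 + 6*v + 5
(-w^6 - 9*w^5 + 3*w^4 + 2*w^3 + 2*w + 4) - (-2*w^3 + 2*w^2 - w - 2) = -w^6 - 9*w^5 + 3*w^4 + 4*w^3 - 2*w^2 + 3*w + 6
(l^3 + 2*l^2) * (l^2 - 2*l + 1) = l^5 - 3*l^3 + 2*l^2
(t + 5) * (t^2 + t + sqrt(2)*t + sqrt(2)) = t^3 + sqrt(2)*t^2 + 6*t^2 + 5*t + 6*sqrt(2)*t + 5*sqrt(2)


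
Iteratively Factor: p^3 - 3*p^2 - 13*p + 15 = (p + 3)*(p^2 - 6*p + 5) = (p - 1)*(p + 3)*(p - 5)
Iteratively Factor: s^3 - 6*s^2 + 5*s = (s)*(s^2 - 6*s + 5) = s*(s - 1)*(s - 5)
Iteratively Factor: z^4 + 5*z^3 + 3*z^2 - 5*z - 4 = (z + 4)*(z^3 + z^2 - z - 1) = (z - 1)*(z + 4)*(z^2 + 2*z + 1) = (z - 1)*(z + 1)*(z + 4)*(z + 1)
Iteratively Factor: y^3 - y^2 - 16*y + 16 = (y + 4)*(y^2 - 5*y + 4) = (y - 1)*(y + 4)*(y - 4)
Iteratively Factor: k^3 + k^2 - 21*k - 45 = (k + 3)*(k^2 - 2*k - 15) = (k + 3)^2*(k - 5)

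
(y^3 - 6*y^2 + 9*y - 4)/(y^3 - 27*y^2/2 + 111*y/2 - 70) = 2*(y^2 - 2*y + 1)/(2*y^2 - 19*y + 35)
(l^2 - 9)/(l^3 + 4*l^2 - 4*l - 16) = (l^2 - 9)/(l^3 + 4*l^2 - 4*l - 16)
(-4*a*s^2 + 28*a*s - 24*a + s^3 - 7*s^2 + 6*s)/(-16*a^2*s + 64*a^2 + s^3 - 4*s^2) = (s^2 - 7*s + 6)/(4*a*s - 16*a + s^2 - 4*s)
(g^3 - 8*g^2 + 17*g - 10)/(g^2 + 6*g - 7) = (g^2 - 7*g + 10)/(g + 7)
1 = 1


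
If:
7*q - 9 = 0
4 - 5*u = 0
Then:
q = 9/7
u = 4/5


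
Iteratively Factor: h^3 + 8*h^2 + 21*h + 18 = (h + 3)*(h^2 + 5*h + 6) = (h + 3)^2*(h + 2)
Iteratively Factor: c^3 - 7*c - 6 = (c + 2)*(c^2 - 2*c - 3) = (c + 1)*(c + 2)*(c - 3)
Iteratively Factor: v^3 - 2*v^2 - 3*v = (v)*(v^2 - 2*v - 3) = v*(v + 1)*(v - 3)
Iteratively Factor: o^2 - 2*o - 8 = (o + 2)*(o - 4)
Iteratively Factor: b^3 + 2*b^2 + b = (b + 1)*(b^2 + b) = (b + 1)^2*(b)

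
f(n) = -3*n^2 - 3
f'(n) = -6*n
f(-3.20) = -33.72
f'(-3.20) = 19.20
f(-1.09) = -6.56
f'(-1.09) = 6.54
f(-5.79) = -103.57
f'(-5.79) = 34.74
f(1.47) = -9.48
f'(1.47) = -8.82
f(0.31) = -3.29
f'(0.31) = -1.86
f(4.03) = -51.72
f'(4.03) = -24.18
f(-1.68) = -11.47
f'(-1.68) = 10.08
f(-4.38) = -60.55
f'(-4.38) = 26.28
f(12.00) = -435.00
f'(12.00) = -72.00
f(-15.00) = -678.00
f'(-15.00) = 90.00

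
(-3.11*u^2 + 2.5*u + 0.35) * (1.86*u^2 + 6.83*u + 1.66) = -5.7846*u^4 - 16.5913*u^3 + 12.5634*u^2 + 6.5405*u + 0.581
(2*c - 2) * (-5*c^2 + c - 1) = -10*c^3 + 12*c^2 - 4*c + 2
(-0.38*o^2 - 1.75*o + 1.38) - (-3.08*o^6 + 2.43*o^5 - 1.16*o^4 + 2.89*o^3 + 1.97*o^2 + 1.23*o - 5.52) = 3.08*o^6 - 2.43*o^5 + 1.16*o^4 - 2.89*o^3 - 2.35*o^2 - 2.98*o + 6.9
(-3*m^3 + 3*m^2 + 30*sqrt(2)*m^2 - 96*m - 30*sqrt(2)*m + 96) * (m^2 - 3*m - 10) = -3*m^5 + 12*m^4 + 30*sqrt(2)*m^4 - 120*sqrt(2)*m^3 - 75*m^3 - 210*sqrt(2)*m^2 + 354*m^2 + 300*sqrt(2)*m + 672*m - 960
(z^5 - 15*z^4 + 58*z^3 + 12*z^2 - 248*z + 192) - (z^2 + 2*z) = z^5 - 15*z^4 + 58*z^3 + 11*z^2 - 250*z + 192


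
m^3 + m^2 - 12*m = m*(m - 3)*(m + 4)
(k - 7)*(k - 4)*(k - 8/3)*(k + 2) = k^4 - 35*k^3/3 + 30*k^2 + 40*k - 448/3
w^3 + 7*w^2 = w^2*(w + 7)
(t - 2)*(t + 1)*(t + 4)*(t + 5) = t^4 + 8*t^3 + 9*t^2 - 38*t - 40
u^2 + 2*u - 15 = (u - 3)*(u + 5)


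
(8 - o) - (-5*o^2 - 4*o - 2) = 5*o^2 + 3*o + 10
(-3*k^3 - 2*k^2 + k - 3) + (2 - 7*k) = -3*k^3 - 2*k^2 - 6*k - 1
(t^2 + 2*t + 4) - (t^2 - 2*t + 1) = 4*t + 3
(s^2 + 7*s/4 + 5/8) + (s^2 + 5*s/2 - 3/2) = 2*s^2 + 17*s/4 - 7/8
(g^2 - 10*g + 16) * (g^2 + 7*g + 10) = g^4 - 3*g^3 - 44*g^2 + 12*g + 160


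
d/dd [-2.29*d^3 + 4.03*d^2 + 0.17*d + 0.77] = -6.87*d^2 + 8.06*d + 0.17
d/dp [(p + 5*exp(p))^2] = 2*(p + 5*exp(p))*(5*exp(p) + 1)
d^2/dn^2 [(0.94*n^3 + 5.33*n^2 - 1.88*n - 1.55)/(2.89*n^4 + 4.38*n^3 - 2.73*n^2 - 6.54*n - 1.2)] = (15.701948*n^9 + 267.100158*n^8 + 260.883768000001*n^7 - 79.8520420000004*n^6 + 732.668868*n^5 + 1203.96123*n^4 + 423.73026*n^3 - 46.49553*n^2 - 169.84998*n - 77.57748)/(24.137569*n^12 + 109.746594*n^11 + 97.925049*n^10 - 287.181846*n^9 - 619.278921*n^8 - 60.0140340000001*n^7 + 807.433731*n^6 + 637.970526*n^5 - 158.399604*n^4 - 389.354904*n^3 - 165.77136*n^2 - 28.2528*n - 1.728)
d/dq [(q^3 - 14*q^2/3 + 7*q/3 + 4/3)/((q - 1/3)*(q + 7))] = (9*q^4 + 120*q^3 - 364*q^2 + 172*q - 129)/(9*q^4 + 120*q^3 + 358*q^2 - 280*q + 49)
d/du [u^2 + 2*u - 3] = 2*u + 2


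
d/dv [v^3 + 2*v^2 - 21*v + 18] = 3*v^2 + 4*v - 21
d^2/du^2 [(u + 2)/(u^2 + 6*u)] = 2*(-u*(u + 6)*(3*u + 8) + 4*(u + 2)*(u + 3)^2)/(u^3*(u + 6)^3)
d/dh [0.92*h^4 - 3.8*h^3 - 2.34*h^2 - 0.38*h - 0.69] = 3.68*h^3 - 11.4*h^2 - 4.68*h - 0.38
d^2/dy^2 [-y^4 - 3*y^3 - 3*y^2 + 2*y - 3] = -12*y^2 - 18*y - 6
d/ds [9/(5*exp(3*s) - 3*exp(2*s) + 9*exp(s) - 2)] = (-135*exp(2*s) + 54*exp(s) - 81)*exp(s)/(5*exp(3*s) - 3*exp(2*s) + 9*exp(s) - 2)^2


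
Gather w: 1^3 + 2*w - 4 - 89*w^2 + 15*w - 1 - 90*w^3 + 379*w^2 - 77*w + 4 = -90*w^3 + 290*w^2 - 60*w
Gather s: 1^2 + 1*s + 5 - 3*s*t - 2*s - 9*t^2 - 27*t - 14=s*(-3*t - 1) - 9*t^2 - 27*t - 8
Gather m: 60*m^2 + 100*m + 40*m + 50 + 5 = 60*m^2 + 140*m + 55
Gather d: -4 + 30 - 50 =-24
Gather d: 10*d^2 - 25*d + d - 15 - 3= 10*d^2 - 24*d - 18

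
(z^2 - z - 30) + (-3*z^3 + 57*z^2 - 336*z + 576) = -3*z^3 + 58*z^2 - 337*z + 546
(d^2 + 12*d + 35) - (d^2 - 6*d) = 18*d + 35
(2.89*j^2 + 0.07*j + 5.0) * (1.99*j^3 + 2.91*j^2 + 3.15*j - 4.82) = 5.7511*j^5 + 8.5492*j^4 + 19.2572*j^3 + 0.840699999999998*j^2 + 15.4126*j - 24.1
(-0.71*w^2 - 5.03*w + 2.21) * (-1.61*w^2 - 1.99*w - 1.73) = 1.1431*w^4 + 9.5112*w^3 + 7.6799*w^2 + 4.304*w - 3.8233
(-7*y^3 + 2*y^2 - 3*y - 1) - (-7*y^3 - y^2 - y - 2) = 3*y^2 - 2*y + 1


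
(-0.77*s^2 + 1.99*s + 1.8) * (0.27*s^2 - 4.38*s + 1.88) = -0.2079*s^4 + 3.9099*s^3 - 9.6778*s^2 - 4.1428*s + 3.384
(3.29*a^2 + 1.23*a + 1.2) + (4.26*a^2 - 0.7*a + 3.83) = 7.55*a^2 + 0.53*a + 5.03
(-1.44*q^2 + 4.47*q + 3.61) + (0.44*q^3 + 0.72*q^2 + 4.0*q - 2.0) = 0.44*q^3 - 0.72*q^2 + 8.47*q + 1.61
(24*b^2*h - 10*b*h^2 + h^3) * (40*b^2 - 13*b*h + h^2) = 960*b^4*h - 712*b^3*h^2 + 194*b^2*h^3 - 23*b*h^4 + h^5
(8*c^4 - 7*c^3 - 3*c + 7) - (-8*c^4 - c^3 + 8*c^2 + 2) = 16*c^4 - 6*c^3 - 8*c^2 - 3*c + 5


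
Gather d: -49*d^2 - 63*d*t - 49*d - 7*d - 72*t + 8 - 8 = -49*d^2 + d*(-63*t - 56) - 72*t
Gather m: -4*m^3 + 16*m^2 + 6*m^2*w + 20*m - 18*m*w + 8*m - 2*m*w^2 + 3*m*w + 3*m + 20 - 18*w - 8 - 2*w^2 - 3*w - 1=-4*m^3 + m^2*(6*w + 16) + m*(-2*w^2 - 15*w + 31) - 2*w^2 - 21*w + 11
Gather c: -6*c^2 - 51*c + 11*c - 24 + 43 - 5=-6*c^2 - 40*c + 14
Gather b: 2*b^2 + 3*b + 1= 2*b^2 + 3*b + 1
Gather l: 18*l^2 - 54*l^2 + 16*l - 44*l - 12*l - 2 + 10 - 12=-36*l^2 - 40*l - 4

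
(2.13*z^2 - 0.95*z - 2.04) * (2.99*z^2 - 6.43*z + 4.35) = 6.3687*z^4 - 16.5364*z^3 + 9.2744*z^2 + 8.9847*z - 8.874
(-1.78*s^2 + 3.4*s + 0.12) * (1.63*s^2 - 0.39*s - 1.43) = -2.9014*s^4 + 6.2362*s^3 + 1.415*s^2 - 4.9088*s - 0.1716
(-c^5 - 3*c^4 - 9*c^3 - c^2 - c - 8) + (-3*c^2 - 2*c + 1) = -c^5 - 3*c^4 - 9*c^3 - 4*c^2 - 3*c - 7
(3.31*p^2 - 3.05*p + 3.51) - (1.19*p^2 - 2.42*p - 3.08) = 2.12*p^2 - 0.63*p + 6.59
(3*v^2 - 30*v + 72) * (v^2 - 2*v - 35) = 3*v^4 - 36*v^3 + 27*v^2 + 906*v - 2520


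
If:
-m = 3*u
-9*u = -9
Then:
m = -3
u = 1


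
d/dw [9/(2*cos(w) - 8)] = 9*sin(w)/(2*(cos(w) - 4)^2)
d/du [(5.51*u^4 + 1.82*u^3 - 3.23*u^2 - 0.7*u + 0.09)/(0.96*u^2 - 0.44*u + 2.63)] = (10.5792*u^5 - 5.526*u^4 + 56.3636*u^3 + 16.453*u^2 - 17.1626*u - 1.8014)/(0.9216*u^4 - 0.8448*u^3 + 5.2432*u^2 - 2.3144*u + 6.9169)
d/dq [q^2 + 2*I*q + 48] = 2*q + 2*I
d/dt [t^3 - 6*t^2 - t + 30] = 3*t^2 - 12*t - 1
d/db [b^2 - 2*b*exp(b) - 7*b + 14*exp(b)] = -2*b*exp(b) + 2*b + 12*exp(b) - 7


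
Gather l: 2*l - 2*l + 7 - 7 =0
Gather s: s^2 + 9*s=s^2 + 9*s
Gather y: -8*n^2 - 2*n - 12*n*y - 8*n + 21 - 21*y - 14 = -8*n^2 - 10*n + y*(-12*n - 21) + 7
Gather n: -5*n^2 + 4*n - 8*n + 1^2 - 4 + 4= -5*n^2 - 4*n + 1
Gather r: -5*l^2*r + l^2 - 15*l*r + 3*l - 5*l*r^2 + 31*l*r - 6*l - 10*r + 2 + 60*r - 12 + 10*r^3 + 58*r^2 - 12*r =l^2 - 3*l + 10*r^3 + r^2*(58 - 5*l) + r*(-5*l^2 + 16*l + 38) - 10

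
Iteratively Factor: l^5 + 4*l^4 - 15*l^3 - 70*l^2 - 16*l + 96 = (l + 4)*(l^4 - 15*l^2 - 10*l + 24) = (l - 4)*(l + 4)*(l^3 + 4*l^2 + l - 6) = (l - 4)*(l + 2)*(l + 4)*(l^2 + 2*l - 3) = (l - 4)*(l - 1)*(l + 2)*(l + 4)*(l + 3)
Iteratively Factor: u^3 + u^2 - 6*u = (u - 2)*(u^2 + 3*u) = u*(u - 2)*(u + 3)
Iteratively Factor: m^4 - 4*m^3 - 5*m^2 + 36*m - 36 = (m - 2)*(m^3 - 2*m^2 - 9*m + 18) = (m - 2)*(m + 3)*(m^2 - 5*m + 6) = (m - 3)*(m - 2)*(m + 3)*(m - 2)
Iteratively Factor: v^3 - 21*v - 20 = (v + 4)*(v^2 - 4*v - 5) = (v - 5)*(v + 4)*(v + 1)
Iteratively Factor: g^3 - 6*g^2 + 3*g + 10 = (g - 5)*(g^2 - g - 2) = (g - 5)*(g - 2)*(g + 1)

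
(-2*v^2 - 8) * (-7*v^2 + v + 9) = 14*v^4 - 2*v^3 + 38*v^2 - 8*v - 72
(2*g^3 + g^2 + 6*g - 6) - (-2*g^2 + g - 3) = 2*g^3 + 3*g^2 + 5*g - 3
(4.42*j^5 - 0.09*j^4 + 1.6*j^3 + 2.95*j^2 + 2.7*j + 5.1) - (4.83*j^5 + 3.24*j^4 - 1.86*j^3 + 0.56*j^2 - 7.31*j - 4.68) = -0.41*j^5 - 3.33*j^4 + 3.46*j^3 + 2.39*j^2 + 10.01*j + 9.78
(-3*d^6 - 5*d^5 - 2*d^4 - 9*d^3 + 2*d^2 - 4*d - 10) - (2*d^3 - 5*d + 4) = -3*d^6 - 5*d^5 - 2*d^4 - 11*d^3 + 2*d^2 + d - 14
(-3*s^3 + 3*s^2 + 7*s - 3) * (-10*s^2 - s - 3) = 30*s^5 - 27*s^4 - 64*s^3 + 14*s^2 - 18*s + 9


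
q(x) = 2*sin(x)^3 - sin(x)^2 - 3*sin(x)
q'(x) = 6*sin(x)^2*cos(x) - 2*sin(x)*cos(x) - 3*cos(x)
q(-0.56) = 1.01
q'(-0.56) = -0.21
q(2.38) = -1.89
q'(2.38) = 1.10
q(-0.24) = 0.63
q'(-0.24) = -2.12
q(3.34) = 0.54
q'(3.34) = 2.33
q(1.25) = -2.04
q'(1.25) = 0.16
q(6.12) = 0.45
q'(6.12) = -2.48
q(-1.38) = 0.09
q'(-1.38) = 0.90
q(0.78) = -1.91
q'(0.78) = -1.02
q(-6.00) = -0.87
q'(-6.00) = -2.97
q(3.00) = -0.44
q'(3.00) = 3.13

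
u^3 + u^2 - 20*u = u*(u - 4)*(u + 5)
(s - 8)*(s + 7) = s^2 - s - 56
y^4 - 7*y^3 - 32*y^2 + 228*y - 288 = (y - 8)*(y - 3)*(y - 2)*(y + 6)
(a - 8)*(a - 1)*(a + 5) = a^3 - 4*a^2 - 37*a + 40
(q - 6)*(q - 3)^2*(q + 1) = q^4 - 11*q^3 + 33*q^2 - 9*q - 54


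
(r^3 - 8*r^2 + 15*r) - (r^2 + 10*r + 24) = r^3 - 9*r^2 + 5*r - 24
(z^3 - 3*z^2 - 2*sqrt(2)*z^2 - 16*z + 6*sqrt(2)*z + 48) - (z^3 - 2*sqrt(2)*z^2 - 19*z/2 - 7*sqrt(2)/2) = -3*z^2 - 13*z/2 + 6*sqrt(2)*z + 7*sqrt(2)/2 + 48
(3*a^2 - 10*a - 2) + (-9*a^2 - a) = -6*a^2 - 11*a - 2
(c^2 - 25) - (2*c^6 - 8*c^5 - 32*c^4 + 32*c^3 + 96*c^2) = -2*c^6 + 8*c^5 + 32*c^4 - 32*c^3 - 95*c^2 - 25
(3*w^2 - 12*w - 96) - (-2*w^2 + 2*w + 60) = 5*w^2 - 14*w - 156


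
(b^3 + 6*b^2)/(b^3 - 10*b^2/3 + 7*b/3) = 3*b*(b + 6)/(3*b^2 - 10*b + 7)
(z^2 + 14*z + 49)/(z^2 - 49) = (z + 7)/(z - 7)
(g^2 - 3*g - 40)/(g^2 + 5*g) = (g - 8)/g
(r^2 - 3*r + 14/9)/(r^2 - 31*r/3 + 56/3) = (r - 2/3)/(r - 8)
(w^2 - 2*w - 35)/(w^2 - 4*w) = (w^2 - 2*w - 35)/(w*(w - 4))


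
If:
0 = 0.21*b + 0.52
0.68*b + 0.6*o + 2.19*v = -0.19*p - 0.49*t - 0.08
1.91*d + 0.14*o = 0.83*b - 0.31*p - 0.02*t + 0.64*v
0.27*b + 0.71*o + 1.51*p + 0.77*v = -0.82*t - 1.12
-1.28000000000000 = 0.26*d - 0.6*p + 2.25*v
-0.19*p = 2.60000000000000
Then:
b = -2.48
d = -0.32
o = -3.65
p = -13.68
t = 31.73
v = -4.18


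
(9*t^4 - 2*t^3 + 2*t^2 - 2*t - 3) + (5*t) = 9*t^4 - 2*t^3 + 2*t^2 + 3*t - 3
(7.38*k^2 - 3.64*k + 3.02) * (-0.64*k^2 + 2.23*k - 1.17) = -4.7232*k^4 + 18.787*k^3 - 18.6846*k^2 + 10.9934*k - 3.5334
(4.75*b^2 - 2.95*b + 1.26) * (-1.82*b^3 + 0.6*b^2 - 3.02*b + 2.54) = -8.645*b^5 + 8.219*b^4 - 18.4082*b^3 + 21.73*b^2 - 11.2982*b + 3.2004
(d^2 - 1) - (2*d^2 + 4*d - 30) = -d^2 - 4*d + 29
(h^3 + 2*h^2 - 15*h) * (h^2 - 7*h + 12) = h^5 - 5*h^4 - 17*h^3 + 129*h^2 - 180*h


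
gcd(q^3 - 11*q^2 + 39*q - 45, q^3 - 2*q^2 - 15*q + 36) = q^2 - 6*q + 9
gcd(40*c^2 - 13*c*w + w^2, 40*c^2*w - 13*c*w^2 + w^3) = 40*c^2 - 13*c*w + w^2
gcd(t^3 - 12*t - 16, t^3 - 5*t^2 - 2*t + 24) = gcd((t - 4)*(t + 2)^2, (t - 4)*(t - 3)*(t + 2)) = t^2 - 2*t - 8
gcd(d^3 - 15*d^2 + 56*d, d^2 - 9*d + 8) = d - 8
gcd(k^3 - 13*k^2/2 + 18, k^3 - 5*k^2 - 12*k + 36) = k^2 - 8*k + 12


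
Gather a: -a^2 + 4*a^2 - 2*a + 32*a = 3*a^2 + 30*a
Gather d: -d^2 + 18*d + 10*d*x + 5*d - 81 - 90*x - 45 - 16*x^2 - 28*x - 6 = -d^2 + d*(10*x + 23) - 16*x^2 - 118*x - 132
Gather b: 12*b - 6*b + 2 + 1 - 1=6*b + 2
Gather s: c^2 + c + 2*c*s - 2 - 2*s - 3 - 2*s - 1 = c^2 + c + s*(2*c - 4) - 6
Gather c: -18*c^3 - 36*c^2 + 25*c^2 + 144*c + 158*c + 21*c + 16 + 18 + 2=-18*c^3 - 11*c^2 + 323*c + 36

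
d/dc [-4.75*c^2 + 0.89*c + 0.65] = 0.89 - 9.5*c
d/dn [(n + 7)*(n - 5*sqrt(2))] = 2*n - 5*sqrt(2) + 7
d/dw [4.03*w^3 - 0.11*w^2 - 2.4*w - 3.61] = 12.09*w^2 - 0.22*w - 2.4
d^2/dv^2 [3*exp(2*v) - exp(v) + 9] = (12*exp(v) - 1)*exp(v)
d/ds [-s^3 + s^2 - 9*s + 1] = -3*s^2 + 2*s - 9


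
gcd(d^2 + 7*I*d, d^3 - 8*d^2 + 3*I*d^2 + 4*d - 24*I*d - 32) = 1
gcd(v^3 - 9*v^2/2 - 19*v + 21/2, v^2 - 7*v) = v - 7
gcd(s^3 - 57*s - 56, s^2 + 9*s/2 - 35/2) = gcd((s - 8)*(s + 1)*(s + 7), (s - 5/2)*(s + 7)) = s + 7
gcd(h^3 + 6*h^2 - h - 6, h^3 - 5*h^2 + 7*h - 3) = h - 1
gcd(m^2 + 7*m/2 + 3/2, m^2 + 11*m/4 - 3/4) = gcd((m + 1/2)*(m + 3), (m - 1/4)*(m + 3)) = m + 3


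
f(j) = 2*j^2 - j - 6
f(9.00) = 147.00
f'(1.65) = 5.60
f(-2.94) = 14.23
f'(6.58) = 25.32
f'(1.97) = 6.88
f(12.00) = 270.00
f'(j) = 4*j - 1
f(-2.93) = 14.10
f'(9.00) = 35.00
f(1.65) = -2.20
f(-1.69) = 1.40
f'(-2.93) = -12.72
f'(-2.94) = -12.76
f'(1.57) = 5.28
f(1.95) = -0.35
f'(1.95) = 6.80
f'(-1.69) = -7.76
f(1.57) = -2.64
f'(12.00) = 47.00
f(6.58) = 74.01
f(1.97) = -0.21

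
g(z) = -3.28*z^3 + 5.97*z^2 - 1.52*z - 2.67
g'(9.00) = -691.10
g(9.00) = -1923.90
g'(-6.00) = -427.40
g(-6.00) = 929.85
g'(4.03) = -113.21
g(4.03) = -126.52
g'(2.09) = -19.55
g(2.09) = -9.71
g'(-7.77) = -688.36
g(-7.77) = 1908.21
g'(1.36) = -3.48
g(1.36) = -1.95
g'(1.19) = -1.25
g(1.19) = -1.55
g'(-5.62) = -379.41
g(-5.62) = 776.65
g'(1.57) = -7.03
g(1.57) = -3.03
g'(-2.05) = -67.35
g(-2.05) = 53.79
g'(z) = -9.84*z^2 + 11.94*z - 1.52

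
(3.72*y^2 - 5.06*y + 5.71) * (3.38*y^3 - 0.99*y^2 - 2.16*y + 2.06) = 12.5736*y^5 - 20.7856*y^4 + 16.274*y^3 + 12.9399*y^2 - 22.7572*y + 11.7626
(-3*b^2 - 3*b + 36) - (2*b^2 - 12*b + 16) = -5*b^2 + 9*b + 20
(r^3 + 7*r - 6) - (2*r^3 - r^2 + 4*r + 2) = -r^3 + r^2 + 3*r - 8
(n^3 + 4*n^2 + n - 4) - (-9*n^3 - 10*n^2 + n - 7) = 10*n^3 + 14*n^2 + 3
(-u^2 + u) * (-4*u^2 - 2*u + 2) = 4*u^4 - 2*u^3 - 4*u^2 + 2*u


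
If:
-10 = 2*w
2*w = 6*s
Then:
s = -5/3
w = -5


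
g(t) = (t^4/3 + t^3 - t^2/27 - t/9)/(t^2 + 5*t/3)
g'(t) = (-2*t - 5/3)*(t^4/3 + t^3 - t^2/27 - t/9)/(t^2 + 5*t/3)^2 + (4*t^3/3 + 3*t^2 - 2*t/27 - 1/9)/(t^2 + 5*t/3)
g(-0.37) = 0.02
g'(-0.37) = -0.51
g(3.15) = 4.18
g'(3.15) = 2.49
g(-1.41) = 3.88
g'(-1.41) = -18.49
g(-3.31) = 0.68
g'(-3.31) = -2.20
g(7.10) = 19.32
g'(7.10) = 5.16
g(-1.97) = -4.27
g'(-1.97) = -13.75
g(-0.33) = -0.00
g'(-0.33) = -0.44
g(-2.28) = -1.99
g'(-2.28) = -4.23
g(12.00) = 52.64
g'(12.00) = 8.44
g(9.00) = 30.33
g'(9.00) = 6.43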